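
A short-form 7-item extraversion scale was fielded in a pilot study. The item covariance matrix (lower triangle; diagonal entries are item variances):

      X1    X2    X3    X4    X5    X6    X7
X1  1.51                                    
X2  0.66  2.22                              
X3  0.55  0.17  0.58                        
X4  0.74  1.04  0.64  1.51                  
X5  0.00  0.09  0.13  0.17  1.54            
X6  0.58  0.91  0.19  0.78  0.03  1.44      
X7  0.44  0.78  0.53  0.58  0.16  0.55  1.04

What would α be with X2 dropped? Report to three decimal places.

Remaining items: X1, X3, X4, X5, X6, X7 (k = 6).
ΣVar(i) = 1.51 + 0.58 + 1.51 + 1.54 + 1.44 + 1.04 = 7.62
Var(T) = 7.62 + 2 × 6.07 = 19.76
α (item deleted) = (6/5)·(1 − 7.62/19.76) = 0.737

α = 0.737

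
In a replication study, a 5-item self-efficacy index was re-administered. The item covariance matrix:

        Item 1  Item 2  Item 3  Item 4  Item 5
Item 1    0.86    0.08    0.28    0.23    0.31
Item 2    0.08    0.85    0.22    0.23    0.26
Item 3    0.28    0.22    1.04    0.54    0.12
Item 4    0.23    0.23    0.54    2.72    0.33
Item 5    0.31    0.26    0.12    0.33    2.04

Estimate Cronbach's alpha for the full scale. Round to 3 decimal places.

sum of item variances = 0.86 + 0.85 + 1.04 + 2.72 + 2.04 = 7.51
Σ_{i<j} σ_ij = 2.60
σ²_total = 7.51 + 2 × 2.60 = 12.71
α = (k/(k−1))·(1 − sum of item variances/σ²_total) = (5/4)·(1 − 7.51/12.71) = 0.511

Cronbach's alpha = 0.511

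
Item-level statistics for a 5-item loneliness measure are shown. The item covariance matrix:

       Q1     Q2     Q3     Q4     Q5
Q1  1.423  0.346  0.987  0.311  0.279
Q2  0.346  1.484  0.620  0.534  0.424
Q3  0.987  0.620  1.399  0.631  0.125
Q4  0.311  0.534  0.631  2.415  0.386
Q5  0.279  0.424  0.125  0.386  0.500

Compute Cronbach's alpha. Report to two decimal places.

Cronbach's alpha = 0.70

ΣVar(i) = 1.423 + 1.484 + 1.399 + 2.415 + 0.500 = 7.221
Σ_{i<j} σ_ij = 4.643
Var(T) = 7.221 + 2 × 4.643 = 16.507
α = (k/(k−1))·(1 − ΣVar(i)/Var(T)) = (5/4)·(1 − 7.221/16.507) = 0.70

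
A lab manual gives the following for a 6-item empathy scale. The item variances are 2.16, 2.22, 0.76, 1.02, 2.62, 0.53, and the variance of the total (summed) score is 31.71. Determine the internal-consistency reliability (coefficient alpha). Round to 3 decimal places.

coefficient alpha = 0.848

ΣVar(i) = 2.16 + 2.22 + 0.76 + 1.02 + 2.62 + 0.53 = 9.31
α = (k/(k−1))·(1 − ΣVar(i)/Var(T)) = (6/5)·(1 − 9.31/31.71) = 0.848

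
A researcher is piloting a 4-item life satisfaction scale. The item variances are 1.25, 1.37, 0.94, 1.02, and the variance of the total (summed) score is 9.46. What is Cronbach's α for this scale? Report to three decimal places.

sum of item variances = 1.25 + 1.37 + 0.94 + 1.02 = 4.58
α = (k/(k−1))·(1 − sum of item variances/σ²_T) = (4/3)·(1 − 4.58/9.46) = 0.688

α = 0.688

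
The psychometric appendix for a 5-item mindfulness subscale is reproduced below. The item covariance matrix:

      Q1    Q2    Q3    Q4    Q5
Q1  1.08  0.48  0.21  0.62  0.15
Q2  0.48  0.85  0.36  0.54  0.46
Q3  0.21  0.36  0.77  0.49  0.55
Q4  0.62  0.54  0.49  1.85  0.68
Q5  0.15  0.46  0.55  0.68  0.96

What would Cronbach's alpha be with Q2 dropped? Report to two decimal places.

Remaining items: Q1, Q3, Q4, Q5 (k = 4).
ΣVar(i) = 1.08 + 0.77 + 1.85 + 0.96 = 4.66
σ²_total = 4.66 + 2 × 2.70 = 10.06
α (item deleted) = (4/3)·(1 − 4.66/10.06) = 0.72

α = 0.72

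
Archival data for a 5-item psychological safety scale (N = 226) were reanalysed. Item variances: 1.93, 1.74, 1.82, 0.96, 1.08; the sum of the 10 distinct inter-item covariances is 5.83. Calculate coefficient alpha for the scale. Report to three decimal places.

α = 0.760

ΣVar(i) = 1.93 + 1.74 + 1.82 + 0.96 + 1.08 = 7.53
Sum of distinct covariances = 5.83
σ²_total = ΣVar(i) + 2·Σcov = 7.53 + 2 × 5.83 = 19.19
α = (5/4)·(1 − 7.53/19.19) = 0.760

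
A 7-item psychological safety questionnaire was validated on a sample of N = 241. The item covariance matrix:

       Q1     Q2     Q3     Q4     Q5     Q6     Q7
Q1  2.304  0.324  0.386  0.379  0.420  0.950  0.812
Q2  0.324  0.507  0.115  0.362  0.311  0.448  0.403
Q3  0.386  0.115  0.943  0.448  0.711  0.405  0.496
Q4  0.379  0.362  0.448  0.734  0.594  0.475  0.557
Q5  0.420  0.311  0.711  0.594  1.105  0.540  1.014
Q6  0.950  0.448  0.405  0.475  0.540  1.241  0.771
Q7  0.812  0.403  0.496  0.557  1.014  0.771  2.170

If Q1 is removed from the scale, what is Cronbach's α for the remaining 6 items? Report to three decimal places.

Remaining items: Q2, Q3, Q4, Q5, Q6, Q7 (k = 6).
ΣVar(i) = 0.507 + 0.943 + 0.734 + 1.105 + 1.241 + 2.170 = 6.700
total variance = 6.700 + 2 × 7.650 = 22.000
α (item deleted) = (6/5)·(1 − 6.700/22.000) = 0.835

α = 0.835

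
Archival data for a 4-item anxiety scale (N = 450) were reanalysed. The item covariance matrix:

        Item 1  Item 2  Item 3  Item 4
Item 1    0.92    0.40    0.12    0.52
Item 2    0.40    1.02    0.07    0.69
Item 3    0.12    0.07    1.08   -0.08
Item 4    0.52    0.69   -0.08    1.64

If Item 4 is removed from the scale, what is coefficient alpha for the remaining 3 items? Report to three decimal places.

α = 0.421

Remaining items: Item 1, Item 2, Item 3 (k = 3).
ΣVar(i) = 0.92 + 1.02 + 1.08 = 3.02
Var(T) = 3.02 + 2 × 0.59 = 4.20
α (item deleted) = (3/2)·(1 − 3.02/4.20) = 0.421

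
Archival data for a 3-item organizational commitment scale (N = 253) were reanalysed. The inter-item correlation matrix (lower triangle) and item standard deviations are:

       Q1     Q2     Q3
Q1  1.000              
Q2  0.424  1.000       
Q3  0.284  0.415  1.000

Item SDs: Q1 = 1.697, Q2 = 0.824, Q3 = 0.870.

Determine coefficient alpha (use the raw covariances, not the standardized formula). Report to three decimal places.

Σσ²ᵢ = 1.697² + 0.824² + 0.870² = 4.3157
Covariances σ_ij = r_ij · s_i · s_j:
  σ(Q1,Q2) = 0.424 × 1.697 × 0.824 = 0.5929
  σ(Q1,Q3) = 0.284 × 1.697 × 0.870 = 0.4193
  σ(Q2,Q3) = 0.415 × 0.824 × 0.870 = 0.2975
σ²_T = Σσ²ᵢ + 2·Σσ_ij = 4.3157 + 2 × 1.3097 = 6.9351
α = (3/2)·(1 − 4.3157/6.9351) = 0.567

coefficient alpha = 0.567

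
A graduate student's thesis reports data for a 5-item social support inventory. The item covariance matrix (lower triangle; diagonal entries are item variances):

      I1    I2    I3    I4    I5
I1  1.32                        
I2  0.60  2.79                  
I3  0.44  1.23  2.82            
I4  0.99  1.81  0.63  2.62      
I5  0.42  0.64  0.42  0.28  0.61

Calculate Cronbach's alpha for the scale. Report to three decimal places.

α = 0.744

sum of item variances = 1.32 + 2.79 + 2.82 + 2.62 + 0.61 = 10.16
Sum of the distinct covariances = 7.46
σ²_T = 10.16 + 2 × 7.46 = 25.08
α = (k/(k−1))·(1 − sum of item variances/σ²_T) = (5/4)·(1 − 10.16/25.08) = 0.744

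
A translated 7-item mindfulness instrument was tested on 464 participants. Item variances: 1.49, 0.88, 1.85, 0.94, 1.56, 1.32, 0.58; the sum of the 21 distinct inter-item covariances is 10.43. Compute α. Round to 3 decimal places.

α = 0.826

ΣVar(i) = 1.49 + 0.88 + 1.85 + 0.94 + 1.56 + 1.32 + 0.58 = 8.62
Sum of distinct covariances = 10.43
Var(T) = ΣVar(i) + 2·Σcov = 8.62 + 2 × 10.43 = 29.48
α = (7/6)·(1 − 8.62/29.48) = 0.826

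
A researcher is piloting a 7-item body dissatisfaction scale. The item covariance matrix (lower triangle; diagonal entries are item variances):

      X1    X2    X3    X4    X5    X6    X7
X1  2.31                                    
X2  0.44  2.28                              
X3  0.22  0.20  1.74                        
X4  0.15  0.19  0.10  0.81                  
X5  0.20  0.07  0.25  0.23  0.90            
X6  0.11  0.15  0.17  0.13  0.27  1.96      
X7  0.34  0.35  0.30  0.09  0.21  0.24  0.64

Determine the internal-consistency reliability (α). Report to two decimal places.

α = 0.53

sum of item variances = 2.31 + 2.28 + 1.74 + 0.81 + 0.90 + 1.96 + 0.64 = 10.64
Sum of the distinct covariances = 4.41
Var(T) = 10.64 + 2 × 4.41 = 19.46
α = (k/(k−1))·(1 − sum of item variances/Var(T)) = (7/6)·(1 − 10.64/19.46) = 0.53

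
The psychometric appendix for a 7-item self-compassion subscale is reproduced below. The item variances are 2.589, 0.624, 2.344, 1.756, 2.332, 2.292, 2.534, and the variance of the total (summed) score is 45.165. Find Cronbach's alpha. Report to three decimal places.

ΣVar(i) = 2.589 + 0.624 + 2.344 + 1.756 + 2.332 + 2.292 + 2.534 = 14.471
α = (k/(k−1))·(1 − ΣVar(i)/σ²_T) = (7/6)·(1 − 14.471/45.165) = 0.793

Cronbach's alpha = 0.793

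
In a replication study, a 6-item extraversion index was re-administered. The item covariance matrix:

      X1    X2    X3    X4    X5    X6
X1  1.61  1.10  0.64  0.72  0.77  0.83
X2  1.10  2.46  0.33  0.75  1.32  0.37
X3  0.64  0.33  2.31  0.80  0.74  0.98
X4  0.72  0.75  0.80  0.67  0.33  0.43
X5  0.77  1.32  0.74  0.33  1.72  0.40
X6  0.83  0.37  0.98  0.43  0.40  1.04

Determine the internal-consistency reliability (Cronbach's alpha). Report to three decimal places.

Cronbach's alpha = 0.818

Σσ²ᵢ = 1.61 + 2.46 + 2.31 + 0.67 + 1.72 + 1.04 = 9.81
Sum of off-diagonal covariances = 10.51
σ²_total = 9.81 + 2 × 10.51 = 30.83
α = (k/(k−1))·(1 − Σσ²ᵢ/σ²_total) = (6/5)·(1 − 9.81/30.83) = 0.818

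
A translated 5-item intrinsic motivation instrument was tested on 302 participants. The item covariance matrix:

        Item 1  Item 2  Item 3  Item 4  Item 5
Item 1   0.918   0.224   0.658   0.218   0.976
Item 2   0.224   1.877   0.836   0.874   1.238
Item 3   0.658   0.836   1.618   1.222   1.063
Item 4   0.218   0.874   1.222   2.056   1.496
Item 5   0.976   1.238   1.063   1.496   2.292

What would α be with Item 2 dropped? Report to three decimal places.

Remaining items: Item 1, Item 3, Item 4, Item 5 (k = 4).
Σσᵢ² = 0.918 + 1.618 + 2.056 + 2.292 = 6.884
total variance = 6.884 + 2 × 5.633 = 18.150
α (item deleted) = (4/3)·(1 − 6.884/18.150) = 0.828

α = 0.828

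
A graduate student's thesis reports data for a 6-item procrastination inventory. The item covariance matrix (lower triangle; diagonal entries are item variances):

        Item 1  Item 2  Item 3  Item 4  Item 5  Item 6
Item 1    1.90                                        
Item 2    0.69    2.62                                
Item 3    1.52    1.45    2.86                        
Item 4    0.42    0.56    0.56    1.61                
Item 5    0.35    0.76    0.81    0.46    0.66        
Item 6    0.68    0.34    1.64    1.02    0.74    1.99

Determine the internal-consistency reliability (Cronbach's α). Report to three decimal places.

Σσᵢ² = 1.90 + 2.62 + 2.86 + 1.61 + 0.66 + 1.99 = 11.64
Sum of off-diagonal covariances = 12.00
total variance = 11.64 + 2 × 12.00 = 35.64
α = (k/(k−1))·(1 − Σσᵢ²/total variance) = (6/5)·(1 − 11.64/35.64) = 0.808

Cronbach's α = 0.808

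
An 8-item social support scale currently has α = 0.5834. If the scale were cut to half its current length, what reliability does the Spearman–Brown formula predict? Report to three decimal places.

Length factor m = 1/2
α' = m·α / (1 − (1−m)·α)
   = 1/2 × 0.5834 / (1 − (1 − 1/2) × 0.5834)
   = 0.2917 / 0.7083 = 0.412

predicted reliability = 0.412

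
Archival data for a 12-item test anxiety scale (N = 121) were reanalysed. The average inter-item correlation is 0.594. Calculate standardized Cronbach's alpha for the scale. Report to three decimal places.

standardized Cronbach's alpha = 0.946

Standardized α = k·r̄ / (1 + (k−1)·r̄) = 12 × 0.594 / (1 + 11 × 0.594)
  = 7.1280 / 7.5340 = 0.946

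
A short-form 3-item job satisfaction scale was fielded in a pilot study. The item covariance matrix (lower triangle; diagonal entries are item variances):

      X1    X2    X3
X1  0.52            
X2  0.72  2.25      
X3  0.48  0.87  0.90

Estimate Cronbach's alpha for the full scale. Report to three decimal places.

α = 0.795

ΣVar(i) = 0.52 + 2.25 + 0.90 = 3.67
Sum of off-diagonal covariances = 2.07
Var(T) = 3.67 + 2 × 2.07 = 7.81
α = (k/(k−1))·(1 − ΣVar(i)/Var(T)) = (3/2)·(1 − 3.67/7.81) = 0.795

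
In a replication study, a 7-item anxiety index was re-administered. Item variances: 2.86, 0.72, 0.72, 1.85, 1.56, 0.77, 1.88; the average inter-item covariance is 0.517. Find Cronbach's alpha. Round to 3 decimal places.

Σσ²ᵢ = 2.86 + 0.72 + 0.72 + 1.85 + 1.56 + 0.77 + 1.88 = 10.36
Sum of the 21 distinct covariances = 21 × 0.517 = 10.857
σ²_total = Σσ²ᵢ + 2·Σcov = 10.36 + 2 × 10.857 = 32.074
α = (7/6)·(1 − 10.36/32.074) = 0.790

α = 0.790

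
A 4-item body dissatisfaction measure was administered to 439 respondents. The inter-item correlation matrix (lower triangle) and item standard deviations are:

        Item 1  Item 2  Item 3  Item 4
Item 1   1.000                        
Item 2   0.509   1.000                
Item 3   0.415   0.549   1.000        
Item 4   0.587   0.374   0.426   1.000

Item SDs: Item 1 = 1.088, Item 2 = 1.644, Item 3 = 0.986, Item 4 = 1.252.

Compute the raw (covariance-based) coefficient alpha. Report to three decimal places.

coefficient alpha = 0.766

Σσ²ᵢ = 1.088² + 1.644² + 0.986² + 1.252² = 6.4262
Covariances σ_ij = r_ij · s_i · s_j:
  σ(Item 1,Item 2) = 0.509 × 1.088 × 1.644 = 0.9104
  σ(Item 1,Item 3) = 0.415 × 1.088 × 0.986 = 0.4452
  σ(Item 1,Item 4) = 0.587 × 1.088 × 1.252 = 0.7996
  σ(Item 2,Item 3) = 0.549 × 1.644 × 0.986 = 0.8899
  σ(Item 2,Item 4) = 0.374 × 1.644 × 1.252 = 0.7698
  σ(Item 3,Item 4) = 0.426 × 0.986 × 1.252 = 0.5259
σ²_T = Σσ²ᵢ + 2·Σσ_ij = 6.4262 + 2 × 4.3408 = 15.1078
α = (4/3)·(1 − 6.4262/15.1078) = 0.766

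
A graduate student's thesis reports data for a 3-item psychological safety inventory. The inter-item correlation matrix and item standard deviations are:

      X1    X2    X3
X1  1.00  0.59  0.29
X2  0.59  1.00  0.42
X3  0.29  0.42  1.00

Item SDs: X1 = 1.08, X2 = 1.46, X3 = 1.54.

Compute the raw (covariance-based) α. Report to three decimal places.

α = 0.681

Σσ²ᵢ = 1.08² + 1.46² + 1.54² = 5.6696
Covariances σ_ij = r_ij · s_i · s_j:
  σ(X1,X2) = 0.59 × 1.08 × 1.46 = 0.9303
  σ(X1,X3) = 0.29 × 1.08 × 1.54 = 0.4823
  σ(X2,X3) = 0.42 × 1.46 × 1.54 = 0.9443
σ²_T = Σσ²ᵢ + 2·Σσ_ij = 5.6696 + 2 × 2.3569 = 10.3834
α = (3/2)·(1 − 5.6696/10.3834) = 0.681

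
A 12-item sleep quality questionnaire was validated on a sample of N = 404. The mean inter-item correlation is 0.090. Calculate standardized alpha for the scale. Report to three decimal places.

Standardized α = k·r̄ / (1 + (k−1)·r̄) = 12 × 0.090 / (1 + 11 × 0.090)
  = 1.0800 / 1.9900 = 0.543

standardized alpha = 0.543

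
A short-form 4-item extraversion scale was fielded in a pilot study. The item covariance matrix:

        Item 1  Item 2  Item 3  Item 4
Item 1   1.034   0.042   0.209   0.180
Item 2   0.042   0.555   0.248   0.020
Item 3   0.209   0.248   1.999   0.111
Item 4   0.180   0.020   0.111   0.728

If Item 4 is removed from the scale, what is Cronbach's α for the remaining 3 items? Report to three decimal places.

Remaining items: Item 1, Item 2, Item 3 (k = 3).
sum of item variances = 1.034 + 0.555 + 1.999 = 3.588
σ²_total = 3.588 + 2 × 0.499 = 4.586
α (item deleted) = (3/2)·(1 − 3.588/4.586) = 0.326

α = 0.326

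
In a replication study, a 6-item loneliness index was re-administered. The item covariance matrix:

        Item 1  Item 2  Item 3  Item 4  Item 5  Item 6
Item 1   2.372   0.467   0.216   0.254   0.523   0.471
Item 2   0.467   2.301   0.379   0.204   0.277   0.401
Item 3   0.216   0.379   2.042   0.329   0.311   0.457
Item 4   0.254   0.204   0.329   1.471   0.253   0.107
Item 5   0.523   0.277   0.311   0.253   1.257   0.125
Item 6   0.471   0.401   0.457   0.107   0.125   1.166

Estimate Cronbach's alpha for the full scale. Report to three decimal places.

α = 0.568

Σσ²ᵢ = 2.372 + 2.301 + 2.042 + 1.471 + 1.257 + 1.166 = 10.609
Sum of the distinct covariances = 4.774
σ²_T = 10.609 + 2 × 4.774 = 20.157
α = (k/(k−1))·(1 − Σσ²ᵢ/σ²_T) = (6/5)·(1 − 10.609/20.157) = 0.568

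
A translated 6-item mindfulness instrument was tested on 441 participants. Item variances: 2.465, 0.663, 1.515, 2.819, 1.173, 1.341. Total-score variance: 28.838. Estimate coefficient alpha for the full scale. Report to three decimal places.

coefficient alpha = 0.785

Σσᵢ² = 2.465 + 0.663 + 1.515 + 2.819 + 1.173 + 1.341 = 9.976
α = (k/(k−1))·(1 − Σσᵢ²/σ²_total) = (6/5)·(1 − 9.976/28.838) = 0.785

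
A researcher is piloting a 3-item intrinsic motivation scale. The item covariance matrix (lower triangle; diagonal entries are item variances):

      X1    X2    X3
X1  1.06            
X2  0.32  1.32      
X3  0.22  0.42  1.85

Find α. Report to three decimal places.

Σσ²ᵢ = 1.06 + 1.32 + 1.85 = 4.23
Sum of the distinct covariances = 0.96
total variance = 4.23 + 2 × 0.96 = 6.15
α = (k/(k−1))·(1 − Σσ²ᵢ/total variance) = (3/2)·(1 − 4.23/6.15) = 0.468

α = 0.468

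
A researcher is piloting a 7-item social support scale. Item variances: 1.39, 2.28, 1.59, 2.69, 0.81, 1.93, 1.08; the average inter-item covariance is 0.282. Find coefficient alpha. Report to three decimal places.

α = 0.585

Σσᵢ² = 1.39 + 2.28 + 1.59 + 2.69 + 0.81 + 1.93 + 1.08 = 11.77
Sum of the 21 distinct covariances = 21 × 0.282 = 5.922
total variance = Σσᵢ² + 2·Σcov = 11.77 + 2 × 5.922 = 23.614
α = (7/6)·(1 − 11.77/23.614) = 0.585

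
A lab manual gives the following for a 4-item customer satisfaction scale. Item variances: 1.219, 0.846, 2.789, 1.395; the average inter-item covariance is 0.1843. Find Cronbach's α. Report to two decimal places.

Cronbach's α = 0.35

sum of item variances = 1.219 + 0.846 + 2.789 + 1.395 = 6.249
Sum of the 6 distinct covariances = 6 × 0.1843 = 1.1058
total variance = sum of item variances + 2·Σcov = 6.249 + 2 × 1.1058 = 8.4606
α = (4/3)·(1 − 6.249/8.4606) = 0.35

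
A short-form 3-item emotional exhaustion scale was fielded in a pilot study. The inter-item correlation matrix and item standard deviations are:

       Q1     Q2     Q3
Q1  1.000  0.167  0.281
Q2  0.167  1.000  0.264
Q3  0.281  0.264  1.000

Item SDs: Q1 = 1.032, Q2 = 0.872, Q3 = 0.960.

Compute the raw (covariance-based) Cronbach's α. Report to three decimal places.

Cronbach's α = 0.482

Σσ²ᵢ = 1.032² + 0.872² + 0.960² = 2.7470
Covariances σ_ij = r_ij · s_i · s_j:
  σ(Q1,Q2) = 0.167 × 1.032 × 0.872 = 0.1503
  σ(Q1,Q3) = 0.281 × 1.032 × 0.960 = 0.2784
  σ(Q2,Q3) = 0.264 × 0.872 × 0.960 = 0.2210
σ²_T = Σσ²ᵢ + 2·Σσ_ij = 2.7470 + 2 × 0.6497 = 4.0464
α = (3/2)·(1 − 2.7470/4.0464) = 0.482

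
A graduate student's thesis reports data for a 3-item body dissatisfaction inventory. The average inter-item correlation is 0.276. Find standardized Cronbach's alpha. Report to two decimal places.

Standardized α = k·r̄ / (1 + (k−1)·r̄) = 3 × 0.276 / (1 + 2 × 0.276)
  = 0.8280 / 1.5520 = 0.53

α = 0.53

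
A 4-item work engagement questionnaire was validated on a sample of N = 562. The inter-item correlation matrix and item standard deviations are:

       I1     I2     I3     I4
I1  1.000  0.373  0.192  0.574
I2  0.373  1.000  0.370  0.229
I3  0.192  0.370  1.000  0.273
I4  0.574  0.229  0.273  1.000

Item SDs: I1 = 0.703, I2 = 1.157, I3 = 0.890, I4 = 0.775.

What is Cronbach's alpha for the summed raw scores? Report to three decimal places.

Cronbach's alpha = 0.645

Σσ²ᵢ = 0.703² + 1.157² + 0.890² + 0.775² = 3.2256
Covariances σ_ij = r_ij · s_i · s_j:
  σ(I1,I2) = 0.373 × 0.703 × 1.157 = 0.3034
  σ(I1,I3) = 0.192 × 0.703 × 0.890 = 0.1201
  σ(I1,I4) = 0.574 × 0.703 × 0.775 = 0.3127
  σ(I2,I3) = 0.370 × 1.157 × 0.890 = 0.3810
  σ(I2,I4) = 0.229 × 1.157 × 0.775 = 0.2053
  σ(I3,I4) = 0.273 × 0.890 × 0.775 = 0.1883
σ²_T = Σσ²ᵢ + 2·Σσ_ij = 3.2256 + 2 × 1.5108 = 6.2472
α = (4/3)·(1 − 3.2256/6.2472) = 0.645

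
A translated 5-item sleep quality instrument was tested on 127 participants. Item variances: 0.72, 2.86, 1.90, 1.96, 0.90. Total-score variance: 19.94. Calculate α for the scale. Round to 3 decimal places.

sum of item variances = 0.72 + 2.86 + 1.90 + 1.96 + 0.90 = 8.34
α = (k/(k−1))·(1 − sum of item variances/total variance) = (5/4)·(1 − 8.34/19.94) = 0.727

α = 0.727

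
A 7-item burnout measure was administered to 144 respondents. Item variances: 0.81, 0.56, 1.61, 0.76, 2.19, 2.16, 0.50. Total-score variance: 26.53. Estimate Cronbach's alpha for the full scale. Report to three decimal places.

α = 0.789

sum of item variances = 0.81 + 0.56 + 1.61 + 0.76 + 2.19 + 2.16 + 0.50 = 8.59
α = (k/(k−1))·(1 − sum of item variances/σ²_total) = (7/6)·(1 − 8.59/26.53) = 0.789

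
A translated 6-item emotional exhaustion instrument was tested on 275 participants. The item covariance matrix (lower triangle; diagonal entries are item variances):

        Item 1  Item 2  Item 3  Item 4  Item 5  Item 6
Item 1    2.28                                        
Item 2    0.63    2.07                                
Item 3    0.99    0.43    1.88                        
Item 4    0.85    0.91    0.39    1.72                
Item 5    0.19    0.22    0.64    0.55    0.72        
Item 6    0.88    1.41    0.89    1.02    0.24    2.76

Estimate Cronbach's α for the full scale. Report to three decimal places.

Σσᵢ² = 2.28 + 2.07 + 1.88 + 1.72 + 0.72 + 2.76 = 11.43
Σ_{i<j} σ_ij = 10.24
σ²_T = 11.43 + 2 × 10.24 = 31.91
α = (k/(k−1))·(1 − Σσᵢ²/σ²_T) = (6/5)·(1 − 11.43/31.91) = 0.770

Cronbach's α = 0.770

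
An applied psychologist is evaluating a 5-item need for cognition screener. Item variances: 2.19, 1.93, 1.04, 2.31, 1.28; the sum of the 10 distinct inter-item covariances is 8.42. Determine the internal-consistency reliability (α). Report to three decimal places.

Σσ²ᵢ = 2.19 + 1.93 + 1.04 + 2.31 + 1.28 = 8.75
Sum of distinct covariances = 8.42
Var(T) = Σσ²ᵢ + 2·Σcov = 8.75 + 2 × 8.42 = 25.59
α = (5/4)·(1 − 8.75/25.59) = 0.823

α = 0.823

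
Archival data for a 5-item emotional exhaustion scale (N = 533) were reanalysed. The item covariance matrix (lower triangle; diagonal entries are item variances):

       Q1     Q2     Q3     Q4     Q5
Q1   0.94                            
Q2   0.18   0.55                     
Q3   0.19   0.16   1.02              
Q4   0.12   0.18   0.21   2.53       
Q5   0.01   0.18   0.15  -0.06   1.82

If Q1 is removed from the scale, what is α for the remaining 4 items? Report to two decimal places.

Remaining items: Q2, Q3, Q4, Q5 (k = 4).
sum of item variances = 0.55 + 1.02 + 2.53 + 1.82 = 5.92
Var(T) = 5.92 + 2 × 0.82 = 7.56
α (item deleted) = (4/3)·(1 − 5.92/7.56) = 0.29

α = 0.29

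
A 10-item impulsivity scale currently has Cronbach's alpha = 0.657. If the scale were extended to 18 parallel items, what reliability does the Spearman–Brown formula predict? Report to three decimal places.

Length factor m = 18/10 = 1.8000
α' = m·α / (1 + (m−1)·α)
   = 18/10 × 0.657 / (1 + (18/10 − 1) × 0.657)
   = 1.1826 / 1.5256 = 0.775

predicted reliability = 0.775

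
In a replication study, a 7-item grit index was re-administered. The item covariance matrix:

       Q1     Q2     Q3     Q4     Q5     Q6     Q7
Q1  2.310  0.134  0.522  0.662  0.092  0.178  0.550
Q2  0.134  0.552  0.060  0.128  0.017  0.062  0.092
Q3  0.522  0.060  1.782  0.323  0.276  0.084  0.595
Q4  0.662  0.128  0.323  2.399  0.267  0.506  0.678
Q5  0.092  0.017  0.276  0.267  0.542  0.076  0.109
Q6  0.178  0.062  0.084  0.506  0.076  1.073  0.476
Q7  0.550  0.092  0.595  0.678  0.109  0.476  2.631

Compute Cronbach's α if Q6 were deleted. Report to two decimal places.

Remaining items: Q1, Q2, Q3, Q4, Q5, Q7 (k = 6).
sum of item variances = 2.310 + 0.552 + 1.782 + 2.399 + 0.542 + 2.631 = 10.216
σ²_T = 10.216 + 2 × 4.505 = 19.226
α (item deleted) = (6/5)·(1 − 10.216/19.226) = 0.56

Cronbach's α = 0.56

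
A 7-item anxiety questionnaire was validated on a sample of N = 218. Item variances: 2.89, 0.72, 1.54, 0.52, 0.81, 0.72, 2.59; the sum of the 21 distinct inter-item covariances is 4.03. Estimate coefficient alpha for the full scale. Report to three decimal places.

Σσᵢ² = 2.89 + 0.72 + 1.54 + 0.52 + 0.81 + 0.72 + 2.59 = 9.79
Sum of distinct covariances = 4.03
Var(T) = Σσᵢ² + 2·Σcov = 9.79 + 2 × 4.03 = 17.85
α = (7/6)·(1 − 9.79/17.85) = 0.527

α = 0.527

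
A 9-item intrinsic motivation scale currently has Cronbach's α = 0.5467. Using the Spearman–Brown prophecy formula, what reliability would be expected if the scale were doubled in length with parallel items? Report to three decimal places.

Length factor m = 2
α' = m·α / (1 + (m−1)·α)
   = 2 × 0.5467 / (1 + (2 − 1) × 0.5467)
   = 1.0934 / 1.5467 = 0.707

predicted reliability = 0.707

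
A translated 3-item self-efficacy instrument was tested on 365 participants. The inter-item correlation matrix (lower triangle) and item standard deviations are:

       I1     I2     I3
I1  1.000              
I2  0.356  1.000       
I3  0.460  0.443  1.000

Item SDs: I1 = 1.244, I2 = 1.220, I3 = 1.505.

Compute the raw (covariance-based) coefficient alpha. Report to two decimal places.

Σσ²ᵢ = 1.244² + 1.220² + 1.505² = 5.3010
Covariances σ_ij = r_ij · s_i · s_j:
  σ(I1,I2) = 0.356 × 1.244 × 1.220 = 0.5403
  σ(I1,I3) = 0.460 × 1.244 × 1.505 = 0.8612
  σ(I2,I3) = 0.443 × 1.220 × 1.505 = 0.8134
σ²_T = Σσ²ᵢ + 2·Σσ_ij = 5.3010 + 2 × 2.2149 = 9.7308
α = (3/2)·(1 − 5.3010/9.7308) = 0.68

α = 0.68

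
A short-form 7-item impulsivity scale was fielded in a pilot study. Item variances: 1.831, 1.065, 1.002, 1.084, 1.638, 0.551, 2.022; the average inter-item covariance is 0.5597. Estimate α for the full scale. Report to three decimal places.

α = 0.839

Σσᵢ² = 1.831 + 1.065 + 1.002 + 1.084 + 1.638 + 0.551 + 2.022 = 9.193
Sum of the 21 distinct covariances = 21 × 0.5597 = 11.7537
σ²_T = Σσᵢ² + 2·Σcov = 9.193 + 2 × 11.7537 = 32.7004
α = (7/6)·(1 − 9.193/32.7004) = 0.839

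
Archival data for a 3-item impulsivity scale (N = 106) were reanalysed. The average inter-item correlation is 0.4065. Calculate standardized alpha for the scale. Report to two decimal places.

α = 0.67

Standardized α = k·r̄ / (1 + (k−1)·r̄) = 3 × 0.4065 / (1 + 2 × 0.4065)
  = 1.2195 / 1.8130 = 0.67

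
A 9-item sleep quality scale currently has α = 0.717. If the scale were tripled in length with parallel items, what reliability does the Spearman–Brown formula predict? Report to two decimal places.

predicted reliability = 0.88

Length factor m = 3
α' = m·α / (1 + (m−1)·α)
   = 3 × 0.717 / (1 + (3 − 1) × 0.717)
   = 2.1510 / 2.4340 = 0.88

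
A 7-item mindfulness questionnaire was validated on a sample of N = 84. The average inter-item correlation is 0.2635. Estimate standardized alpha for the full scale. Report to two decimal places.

Standardized α = k·r̄ / (1 + (k−1)·r̄) = 7 × 0.2635 / (1 + 6 × 0.2635)
  = 1.8445 / 2.5810 = 0.71

α = 0.71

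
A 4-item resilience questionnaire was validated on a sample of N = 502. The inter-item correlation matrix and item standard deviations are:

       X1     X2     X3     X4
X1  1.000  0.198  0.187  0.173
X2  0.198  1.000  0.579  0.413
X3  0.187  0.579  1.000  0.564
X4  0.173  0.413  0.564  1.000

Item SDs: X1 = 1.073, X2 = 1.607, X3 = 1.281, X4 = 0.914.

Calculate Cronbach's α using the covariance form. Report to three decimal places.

Σσ²ᵢ = 1.073² + 1.607² + 1.281² + 0.914² = 6.2101
Covariances σ_ij = r_ij · s_i · s_j:
  σ(X1,X2) = 0.198 × 1.073 × 1.607 = 0.3414
  σ(X1,X3) = 0.187 × 1.073 × 1.281 = 0.2570
  σ(X1,X4) = 0.173 × 1.073 × 0.914 = 0.1697
  σ(X2,X3) = 0.579 × 1.607 × 1.281 = 1.1919
  σ(X2,X4) = 0.413 × 1.607 × 0.914 = 0.6066
  σ(X3,X4) = 0.564 × 1.281 × 0.914 = 0.6604
σ²_T = Σσ²ᵢ + 2·Σσ_ij = 6.2101 + 2 × 3.2270 = 12.6641
α = (4/3)·(1 − 6.2101/12.6641) = 0.680

α = 0.680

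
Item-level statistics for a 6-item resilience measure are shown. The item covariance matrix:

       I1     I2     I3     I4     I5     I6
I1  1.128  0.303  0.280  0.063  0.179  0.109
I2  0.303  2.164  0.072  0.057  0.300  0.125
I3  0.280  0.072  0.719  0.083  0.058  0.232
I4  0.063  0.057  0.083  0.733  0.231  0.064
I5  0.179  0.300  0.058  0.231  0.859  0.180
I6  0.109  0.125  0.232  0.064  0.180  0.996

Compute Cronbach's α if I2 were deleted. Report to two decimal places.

Cronbach's α = 0.50

Remaining items: I1, I3, I4, I5, I6 (k = 5).
sum of item variances = 1.128 + 0.719 + 0.733 + 0.859 + 0.996 = 4.435
Var(T) = 4.435 + 2 × 1.479 = 7.393
α (item deleted) = (5/4)·(1 − 4.435/7.393) = 0.50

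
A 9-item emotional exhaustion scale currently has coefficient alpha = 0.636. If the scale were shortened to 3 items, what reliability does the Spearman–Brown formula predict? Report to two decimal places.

Length factor m = 3/9 = 0.3333
α' = m·α / (1 − (1−m)·α)
   = 3/9 × 0.636 / (1 − (1 − 3/9) × 0.636)
   = 0.2120 / 0.5760 = 0.37

predicted reliability = 0.37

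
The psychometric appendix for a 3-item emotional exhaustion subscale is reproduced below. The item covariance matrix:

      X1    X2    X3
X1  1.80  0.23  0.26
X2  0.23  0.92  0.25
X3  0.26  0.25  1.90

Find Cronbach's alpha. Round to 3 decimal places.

α = 0.364

Σσ²ᵢ = 1.80 + 0.92 + 1.90 = 4.62
Sum of the distinct covariances = 0.74
Var(T) = 4.62 + 2 × 0.74 = 6.10
α = (k/(k−1))·(1 − Σσ²ᵢ/Var(T)) = (3/2)·(1 − 4.62/6.10) = 0.364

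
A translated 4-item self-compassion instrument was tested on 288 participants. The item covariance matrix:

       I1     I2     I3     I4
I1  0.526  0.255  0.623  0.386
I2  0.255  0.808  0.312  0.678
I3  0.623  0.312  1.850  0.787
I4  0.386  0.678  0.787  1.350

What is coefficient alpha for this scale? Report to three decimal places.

α = 0.764

Σσ²ᵢ = 0.526 + 0.808 + 1.850 + 1.350 = 4.534
Sum of the distinct covariances = 3.041
σ²_T = 4.534 + 2 × 3.041 = 10.616
α = (k/(k−1))·(1 − Σσ²ᵢ/σ²_T) = (4/3)·(1 − 4.534/10.616) = 0.764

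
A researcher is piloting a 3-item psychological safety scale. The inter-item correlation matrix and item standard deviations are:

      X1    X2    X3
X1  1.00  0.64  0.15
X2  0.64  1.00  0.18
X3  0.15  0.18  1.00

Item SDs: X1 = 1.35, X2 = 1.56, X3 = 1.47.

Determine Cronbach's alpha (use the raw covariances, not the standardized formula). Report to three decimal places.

Σσ²ᵢ = 1.35² + 1.56² + 1.47² = 6.4170
Covariances σ_ij = r_ij · s_i · s_j:
  σ(X1,X2) = 0.64 × 1.35 × 1.56 = 1.3478
  σ(X1,X3) = 0.15 × 1.35 × 1.47 = 0.2977
  σ(X2,X3) = 0.18 × 1.56 × 1.47 = 0.4128
σ²_T = Σσ²ᵢ + 2·Σσ_ij = 6.4170 + 2 × 2.0583 = 10.5336
α = (3/2)·(1 − 6.4170/10.5336) = 0.586

Cronbach's alpha = 0.586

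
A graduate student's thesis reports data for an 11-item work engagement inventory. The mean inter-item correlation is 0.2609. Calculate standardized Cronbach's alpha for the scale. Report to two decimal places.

Standardized α = k·r̄ / (1 + (k−1)·r̄) = 11 × 0.2609 / (1 + 10 × 0.2609)
  = 2.8699 / 3.6090 = 0.80

α = 0.80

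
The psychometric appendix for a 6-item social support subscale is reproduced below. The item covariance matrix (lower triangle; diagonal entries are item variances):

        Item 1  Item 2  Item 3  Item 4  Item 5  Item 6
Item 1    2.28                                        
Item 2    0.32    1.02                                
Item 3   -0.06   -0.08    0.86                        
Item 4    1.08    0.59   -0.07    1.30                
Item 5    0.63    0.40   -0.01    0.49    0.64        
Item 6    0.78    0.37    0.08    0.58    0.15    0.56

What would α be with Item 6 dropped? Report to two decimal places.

α = 0.65

Remaining items: Item 1, Item 2, Item 3, Item 4, Item 5 (k = 5).
ΣVar(i) = 2.28 + 1.02 + 0.86 + 1.30 + 0.64 = 6.10
Var(T) = 6.10 + 2 × 3.29 = 12.68
α (item deleted) = (5/4)·(1 − 6.10/12.68) = 0.65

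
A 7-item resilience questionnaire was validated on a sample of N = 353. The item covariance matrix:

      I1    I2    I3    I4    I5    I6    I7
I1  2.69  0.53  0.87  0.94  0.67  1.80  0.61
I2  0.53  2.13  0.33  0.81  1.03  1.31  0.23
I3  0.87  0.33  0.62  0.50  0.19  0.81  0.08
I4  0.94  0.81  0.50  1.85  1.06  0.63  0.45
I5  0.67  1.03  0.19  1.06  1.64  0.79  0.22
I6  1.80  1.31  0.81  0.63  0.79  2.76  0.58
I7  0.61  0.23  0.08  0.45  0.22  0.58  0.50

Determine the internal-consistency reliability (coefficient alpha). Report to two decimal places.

Σσ²ᵢ = 2.69 + 2.13 + 0.62 + 1.85 + 1.64 + 2.76 + 0.50 = 12.19
Sum of off-diagonal covariances = 14.44
σ²_T = 12.19 + 2 × 14.44 = 41.07
α = (k/(k−1))·(1 − Σσ²ᵢ/σ²_T) = (7/6)·(1 − 12.19/41.07) = 0.82

coefficient alpha = 0.82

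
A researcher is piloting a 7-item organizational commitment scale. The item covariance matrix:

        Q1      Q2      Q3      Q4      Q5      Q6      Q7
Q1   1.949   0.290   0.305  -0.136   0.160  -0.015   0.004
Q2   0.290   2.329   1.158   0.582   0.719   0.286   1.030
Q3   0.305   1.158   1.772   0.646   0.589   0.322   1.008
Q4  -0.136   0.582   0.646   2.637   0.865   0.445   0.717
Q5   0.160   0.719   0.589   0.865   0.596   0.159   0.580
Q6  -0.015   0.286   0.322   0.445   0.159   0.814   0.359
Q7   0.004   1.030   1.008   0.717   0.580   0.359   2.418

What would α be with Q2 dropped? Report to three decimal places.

Remaining items: Q1, Q3, Q4, Q5, Q6, Q7 (k = 6).
Σσ²ᵢ = 1.949 + 1.772 + 2.637 + 0.596 + 0.814 + 2.418 = 10.186
σ²_total = 10.186 + 2 × 6.008 = 22.202
α (item deleted) = (6/5)·(1 − 10.186/22.202) = 0.649

α = 0.649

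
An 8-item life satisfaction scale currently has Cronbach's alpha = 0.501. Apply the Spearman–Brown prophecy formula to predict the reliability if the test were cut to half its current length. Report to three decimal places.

Length factor m = 1/2
α' = m·α / (1 − (1−m)·α)
   = 1/2 × 0.501 / (1 − (1 − 1/2) × 0.501)
   = 0.2505 / 0.7495 = 0.334

predicted reliability = 0.334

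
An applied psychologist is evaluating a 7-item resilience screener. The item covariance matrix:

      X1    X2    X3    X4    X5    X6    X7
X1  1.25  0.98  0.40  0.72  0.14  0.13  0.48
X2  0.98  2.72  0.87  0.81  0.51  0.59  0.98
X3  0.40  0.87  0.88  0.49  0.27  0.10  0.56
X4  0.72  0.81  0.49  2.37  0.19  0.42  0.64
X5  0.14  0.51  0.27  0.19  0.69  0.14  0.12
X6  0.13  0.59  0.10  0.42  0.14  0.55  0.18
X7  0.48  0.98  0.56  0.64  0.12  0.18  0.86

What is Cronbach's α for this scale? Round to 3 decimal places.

Σσ²ᵢ = 1.25 + 2.72 + 0.88 + 2.37 + 0.69 + 0.55 + 0.86 = 9.32
Sum of the distinct covariances = 9.72
Var(T) = 9.32 + 2 × 9.72 = 28.76
α = (k/(k−1))·(1 − Σσ²ᵢ/Var(T)) = (7/6)·(1 − 9.32/28.76) = 0.789

Cronbach's α = 0.789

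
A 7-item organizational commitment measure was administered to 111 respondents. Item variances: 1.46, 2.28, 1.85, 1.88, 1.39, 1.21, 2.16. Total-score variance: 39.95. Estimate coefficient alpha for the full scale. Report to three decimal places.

Σσ²ᵢ = 1.46 + 2.28 + 1.85 + 1.88 + 1.39 + 1.21 + 2.16 = 12.23
α = (k/(k−1))·(1 − Σσ²ᵢ/σ²_total) = (7/6)·(1 − 12.23/39.95) = 0.810

α = 0.810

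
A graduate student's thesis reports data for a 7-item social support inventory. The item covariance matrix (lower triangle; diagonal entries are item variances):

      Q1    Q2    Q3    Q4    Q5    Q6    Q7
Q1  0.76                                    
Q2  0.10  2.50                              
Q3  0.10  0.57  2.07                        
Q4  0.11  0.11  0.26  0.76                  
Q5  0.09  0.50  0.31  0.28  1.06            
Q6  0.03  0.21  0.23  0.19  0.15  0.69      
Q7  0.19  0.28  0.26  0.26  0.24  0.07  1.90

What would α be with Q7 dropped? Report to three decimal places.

Remaining items: Q1, Q2, Q3, Q4, Q5, Q6 (k = 6).
sum of item variances = 0.76 + 2.50 + 2.07 + 0.76 + 1.06 + 0.69 = 7.84
total variance = 7.84 + 2 × 3.24 = 14.32
α (item deleted) = (6/5)·(1 − 7.84/14.32) = 0.543

α = 0.543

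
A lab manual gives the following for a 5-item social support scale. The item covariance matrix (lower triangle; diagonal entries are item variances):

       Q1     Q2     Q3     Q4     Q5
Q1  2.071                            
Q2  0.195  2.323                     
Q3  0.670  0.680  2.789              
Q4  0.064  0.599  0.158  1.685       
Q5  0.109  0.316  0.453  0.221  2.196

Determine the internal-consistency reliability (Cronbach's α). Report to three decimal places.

α = 0.481

Σσᵢ² = 2.071 + 2.323 + 2.789 + 1.685 + 2.196 = 11.064
Sum of the distinct covariances = 3.465
σ²_T = 11.064 + 2 × 3.465 = 17.994
α = (k/(k−1))·(1 − Σσᵢ²/σ²_T) = (5/4)·(1 − 11.064/17.994) = 0.481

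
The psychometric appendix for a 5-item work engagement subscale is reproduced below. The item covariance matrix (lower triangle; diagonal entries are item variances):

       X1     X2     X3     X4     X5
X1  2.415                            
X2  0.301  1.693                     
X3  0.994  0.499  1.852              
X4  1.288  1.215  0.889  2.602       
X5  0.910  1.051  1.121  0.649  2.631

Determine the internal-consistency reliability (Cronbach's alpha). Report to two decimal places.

α = 0.77

Σσᵢ² = 2.415 + 1.693 + 1.852 + 2.602 + 2.631 = 11.193
Sum of off-diagonal covariances = 8.917
Var(T) = 11.193 + 2 × 8.917 = 29.027
α = (k/(k−1))·(1 − Σσᵢ²/Var(T)) = (5/4)·(1 − 11.193/29.027) = 0.77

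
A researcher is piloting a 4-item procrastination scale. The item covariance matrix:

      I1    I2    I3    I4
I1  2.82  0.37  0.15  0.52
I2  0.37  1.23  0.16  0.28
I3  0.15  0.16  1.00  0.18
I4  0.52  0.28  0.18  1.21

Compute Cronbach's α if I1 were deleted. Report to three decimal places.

Cronbach's α = 0.397

Remaining items: I2, I3, I4 (k = 3).
sum of item variances = 1.23 + 1.00 + 1.21 = 3.44
Var(T) = 3.44 + 2 × 0.62 = 4.68
α (item deleted) = (3/2)·(1 − 3.44/4.68) = 0.397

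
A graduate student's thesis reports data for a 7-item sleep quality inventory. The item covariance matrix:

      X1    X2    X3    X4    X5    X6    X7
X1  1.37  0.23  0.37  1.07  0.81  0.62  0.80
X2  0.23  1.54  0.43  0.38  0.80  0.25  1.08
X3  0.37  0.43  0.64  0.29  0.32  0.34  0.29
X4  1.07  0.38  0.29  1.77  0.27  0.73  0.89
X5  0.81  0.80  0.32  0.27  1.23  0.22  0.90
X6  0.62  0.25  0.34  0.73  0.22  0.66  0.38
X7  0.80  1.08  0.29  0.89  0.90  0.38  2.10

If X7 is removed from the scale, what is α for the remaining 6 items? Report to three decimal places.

Remaining items: X1, X2, X3, X4, X5, X6 (k = 6).
Σσ²ᵢ = 1.37 + 1.54 + 0.64 + 1.77 + 1.23 + 0.66 = 7.21
total variance = 7.21 + 2 × 7.13 = 21.47
α (item deleted) = (6/5)·(1 − 7.21/21.47) = 0.797

α = 0.797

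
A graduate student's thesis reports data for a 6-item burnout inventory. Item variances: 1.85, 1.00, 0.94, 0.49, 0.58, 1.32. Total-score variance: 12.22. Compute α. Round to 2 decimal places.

sum of item variances = 1.85 + 1.00 + 0.94 + 0.49 + 0.58 + 1.32 = 6.18
α = (k/(k−1))·(1 − sum of item variances/total variance) = (6/5)·(1 − 6.18/12.22) = 0.59

α = 0.59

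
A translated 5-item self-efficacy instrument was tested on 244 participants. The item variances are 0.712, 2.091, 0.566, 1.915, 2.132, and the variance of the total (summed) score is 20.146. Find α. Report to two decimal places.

α = 0.79

Σσ²ᵢ = 0.712 + 2.091 + 0.566 + 1.915 + 2.132 = 7.416
α = (k/(k−1))·(1 − Σσ²ᵢ/σ²_T) = (5/4)·(1 − 7.416/20.146) = 0.79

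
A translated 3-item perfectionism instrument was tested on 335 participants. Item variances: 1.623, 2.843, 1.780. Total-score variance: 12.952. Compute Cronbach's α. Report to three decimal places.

Cronbach's α = 0.777

sum of item variances = 1.623 + 2.843 + 1.780 = 6.246
α = (k/(k−1))·(1 − sum of item variances/total variance) = (3/2)·(1 − 6.246/12.952) = 0.777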